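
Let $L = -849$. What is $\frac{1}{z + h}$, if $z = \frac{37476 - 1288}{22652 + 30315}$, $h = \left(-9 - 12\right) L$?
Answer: $\frac{52967}{944384831} \approx 5.6086 \cdot 10^{-5}$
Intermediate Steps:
$h = 17829$ ($h = \left(-9 - 12\right) \left(-849\right) = \left(-21\right) \left(-849\right) = 17829$)
$z = \frac{36188}{52967} \approx 0.68322$
$\frac{1}{z + h} = \frac{1}{\frac{36188}{52967} + 17829} = \frac{1}{\frac{944384831}{52967}} = \frac{52967}{944384831}$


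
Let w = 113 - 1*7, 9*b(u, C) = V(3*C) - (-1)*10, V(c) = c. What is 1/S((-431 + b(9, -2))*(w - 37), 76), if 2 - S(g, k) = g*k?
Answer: 3/6773506 ≈ 4.4290e-7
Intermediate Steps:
b(u, C) = 10/9 + C/3 (b(u, C) = (3*C - (-1)*10)/9 = (3*C - 1*(-10))/9 = (3*C + 10)/9 = (10 + 3*C)/9 = 10/9 + C/3)
w = 106 (w = 113 - 7 = 106)
S(g, k) = 2 - g*k
1/S((-431 + b(9, -2))*(w - 37), 76) = 1/(2 - 1*(-431 + (10/9 + (⅓)*(-2)))*(106 - 37)*76) = 1/(2 - 1*(-431 + (10/9 - ⅔))*69*76) = 1/(2 - 1*(-431 + 4/9)*69*76) = 1/(2 - 1*(-3875/9*69)*76) = 1/(2 - 1*(-89125/3)*76) = 1/(2 + 6773500/3) = 1/(6773506/3) = 3/6773506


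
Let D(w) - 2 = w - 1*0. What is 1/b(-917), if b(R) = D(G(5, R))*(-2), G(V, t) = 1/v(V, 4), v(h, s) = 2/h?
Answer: -⅑ ≈ -0.11111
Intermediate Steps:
G(V, t) = V/2 (G(V, t) = 1/(2/V) = V/2)
D(w) = 2 + w (D(w) = 2 + (w - 1*0) = 2 + (w + 0) = 2 + w)
b(R) = -9 (b(R) = (2 + (½)*5)*(-2) = (2 + 5/2)*(-2) = (9/2)*(-2) = -9)
1/b(-917) = 1/(-9) = -⅑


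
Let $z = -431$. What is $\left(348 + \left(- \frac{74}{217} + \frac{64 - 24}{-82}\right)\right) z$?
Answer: $- \frac{1331265042}{8897} \approx -1.4963 \cdot 10^{5}$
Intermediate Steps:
$\left(348 + \left(- \frac{74}{217} + \frac{64 - 24}{-82}\right)\right) z = \left(348 + \left(- \frac{74}{217} + \frac{64 - 24}{-82}\right)\right) \left(-431\right) = \left(348 + \left(\left(-74\right) \frac{1}{217} + 40 \left(- \frac{1}{82}\right)\right)\right) \left(-431\right) = \left(348 - \frac{7374}{8897}\right) \left(-431\right) = \frac{3088782}{8897} \left(-431\right) = - \frac{1331265042}{8897}$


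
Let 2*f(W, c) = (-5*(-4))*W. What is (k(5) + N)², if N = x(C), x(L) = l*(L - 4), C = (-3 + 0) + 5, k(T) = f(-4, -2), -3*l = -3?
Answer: 1764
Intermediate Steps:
l = 1 (l = -⅓*(-3) = 1)
f(W, c) = 10*W (f(W, c) = ((-5*(-4))*W)/2 = (20*W)/2 = 10*W)
k(T) = -40 (k(T) = 10*(-4) = -40)
C = 2 (C = -3 + 5 = 2)
x(L) = -4 + L (x(L) = 1*(L - 4) = 1*(-4 + L) = -4 + L)
N = -2 (N = -4 + 2 = -2)
(k(5) + N)² = (-40 - 2)² = (-42)² = 1764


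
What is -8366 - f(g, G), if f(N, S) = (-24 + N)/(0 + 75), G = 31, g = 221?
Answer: -627647/75 ≈ -8368.6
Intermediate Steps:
f(N, S) = -8/25 + N/75 (f(N, S) = (-24 + N)/75 = (-24 + N)*(1/75) = -8/25 + N/75)
-8366 - f(g, G) = -8366 - (-8/25 + (1/75)*221) = -8366 - (-8/25 + 221/75) = -8366 - 1*197/75 = -8366 - 197/75 = -627647/75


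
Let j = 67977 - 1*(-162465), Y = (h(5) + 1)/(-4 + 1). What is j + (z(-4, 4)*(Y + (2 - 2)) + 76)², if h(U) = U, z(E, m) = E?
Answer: 237498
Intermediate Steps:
Y = -2 (Y = (5 + 1)/(-4 + 1) = 6/(-3) = 6*(-⅓) = -2)
j = 230442 (j = 67977 + 162465 = 230442)
j + (z(-4, 4)*(Y + (2 - 2)) + 76)² = 230442 + (-4*(-2 + (2 - 2)) + 76)² = 230442 + (-4*(-2 + 0) + 76)² = 230442 + (-4*(-2) + 76)² = 230442 + (8 + 76)² = 230442 + 84² = 230442 + 7056 = 237498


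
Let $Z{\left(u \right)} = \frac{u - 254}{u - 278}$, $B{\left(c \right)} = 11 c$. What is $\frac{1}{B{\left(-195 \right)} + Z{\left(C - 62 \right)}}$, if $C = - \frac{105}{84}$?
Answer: $- \frac{455}{975552} \approx -0.0004664$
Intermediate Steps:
$C = - \frac{5}{4}$ ($C = \left(-105\right) \frac{1}{84} = - \frac{5}{4} \approx -1.25$)
$Z{\left(u \right)} = \frac{-254 + u}{-278 + u}$
$\frac{1}{B{\left(-195 \right)} + Z{\left(C - 62 \right)}} = \frac{1}{11 \left(-195\right) + \frac{-254 - \frac{253}{4}}{-278 - \frac{253}{4}}} = \frac{1}{-2145 + \frac{-254 - \frac{253}{4}}{-278 - \frac{253}{4}}} = \frac{1}{-2145 + \frac{1}{- \frac{1365}{4}} \left(- \frac{1269}{4}\right)} = \frac{1}{-2145 - - \frac{423}{455}} = \frac{1}{-2145 + \frac{423}{455}} = \frac{1}{- \frac{975552}{455}} = - \frac{455}{975552}$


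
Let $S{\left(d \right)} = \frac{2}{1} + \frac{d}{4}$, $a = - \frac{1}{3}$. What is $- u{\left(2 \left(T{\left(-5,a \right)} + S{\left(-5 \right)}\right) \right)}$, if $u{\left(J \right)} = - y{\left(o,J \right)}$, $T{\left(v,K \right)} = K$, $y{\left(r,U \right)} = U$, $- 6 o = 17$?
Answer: $\frac{5}{6} \approx 0.83333$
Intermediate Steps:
$o = - \frac{17}{6}$ ($o = \left(- \frac{1}{6}\right) 17 = - \frac{17}{6} \approx -2.8333$)
$a = - \frac{1}{3}$ ($a = \left(-1\right) \frac{1}{3} = - \frac{1}{3} \approx -0.33333$)
$S{\left(d \right)} = 2 + \frac{d}{4}$ ($S{\left(d \right)} = 2 \cdot 1 + d \frac{1}{4} = 2 + \frac{d}{4}$)
$u{\left(J \right)} = - J$
$- u{\left(2 \left(T{\left(-5,a \right)} + S{\left(-5 \right)}\right) \right)} = - \left(-1\right) 2 \left(- \frac{1}{3} + \left(2 + \frac{1}{4} \left(-5\right)\right)\right) = - \left(-1\right) 2 \left(- \frac{1}{3} + \left(2 - \frac{5}{4}\right)\right) = - \left(-1\right) 2 \left(- \frac{1}{3} + \frac{3}{4}\right) = - \left(-1\right) 2 \cdot \frac{5}{12} = - \frac{\left(-1\right) 5}{6} = \left(-1\right) \left(- \frac{5}{6}\right) = \frac{5}{6}$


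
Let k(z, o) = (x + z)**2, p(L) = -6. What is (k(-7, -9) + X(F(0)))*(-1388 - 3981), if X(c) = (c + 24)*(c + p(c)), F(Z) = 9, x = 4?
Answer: -579852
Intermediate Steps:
k(z, o) = (4 + z)**2
X(c) = (-6 + c)*(24 + c) (X(c) = (c + 24)*(c - 6) = (24 + c)*(-6 + c) = (-6 + c)*(24 + c))
(k(-7, -9) + X(F(0)))*(-1388 - 3981) = ((4 - 7)**2 + (-144 + 9**2 + 18*9))*(-1388 - 3981) = ((-3)**2 + (-144 + 81 + 162))*(-5369) = (9 + 99)*(-5369) = 108*(-5369) = -579852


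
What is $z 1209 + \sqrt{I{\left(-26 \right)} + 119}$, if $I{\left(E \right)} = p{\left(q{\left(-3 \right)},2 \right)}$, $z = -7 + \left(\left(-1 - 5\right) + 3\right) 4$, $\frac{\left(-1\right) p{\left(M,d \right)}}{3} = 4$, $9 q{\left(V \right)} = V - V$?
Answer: $-22971 + \sqrt{107} \approx -22961.0$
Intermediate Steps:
$q{\left(V \right)} = 0$ ($q{\left(V \right)} = \frac{V - V}{9} = \frac{1}{9} \cdot 0 = 0$)
$p{\left(M,d \right)} = -12$ ($p{\left(M,d \right)} = \left(-3\right) 4 = -12$)
$z = -19$ ($z = -7 + \left(-6 + 3\right) 4 = -7 - 12 = -19$)
$I{\left(E \right)} = -12$
$z 1209 + \sqrt{I{\left(-26 \right)} + 119} = \left(-19\right) 1209 + \sqrt{-12 + 119} = -22971 + \sqrt{107}$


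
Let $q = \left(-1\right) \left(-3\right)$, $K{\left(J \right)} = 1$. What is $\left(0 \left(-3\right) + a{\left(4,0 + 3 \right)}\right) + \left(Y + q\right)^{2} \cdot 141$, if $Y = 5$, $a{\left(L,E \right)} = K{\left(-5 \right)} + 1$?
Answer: $9026$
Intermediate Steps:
$q = 3$
$a{\left(L,E \right)} = 2$ ($a{\left(L,E \right)} = 1 + 1 = 2$)
$\left(0 \left(-3\right) + a{\left(4,0 + 3 \right)}\right) + \left(Y + q\right)^{2} \cdot 141 = \left(0 \left(-3\right) + 2\right) + \left(5 + 3\right)^{2} \cdot 141 = \left(0 + 2\right) + 8^{2} \cdot 141 = 2 + 64 \cdot 141 = 2 + 9024 = 9026$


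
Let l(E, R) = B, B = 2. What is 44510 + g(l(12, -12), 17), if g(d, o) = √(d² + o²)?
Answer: 44510 + √293 ≈ 44527.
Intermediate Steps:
l(E, R) = 2
44510 + g(l(12, -12), 17) = 44510 + √(2² + 17²) = 44510 + √(4 + 289) = 44510 + √293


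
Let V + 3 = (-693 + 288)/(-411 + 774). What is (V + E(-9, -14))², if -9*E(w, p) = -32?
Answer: 372100/1185921 ≈ 0.31376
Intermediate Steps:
E(w, p) = 32/9 (E(w, p) = -⅑*(-32) = 32/9)
V = -498/121 (V = -3 + (-693 + 288)/(-411 + 774) = -3 - 405/363 = -3 - 405*1/363 = -3 - 135/121 = -498/121 ≈ -4.1157)
(V + E(-9, -14))² = (-498/121 + 32/9)² = (-610/1089)² = 372100/1185921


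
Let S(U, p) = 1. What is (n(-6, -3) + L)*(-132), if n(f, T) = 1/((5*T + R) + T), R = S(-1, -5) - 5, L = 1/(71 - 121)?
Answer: 216/25 ≈ 8.6400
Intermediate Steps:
L = -1/50 (L = 1/(-50) = -1/50 ≈ -0.020000)
R = -4 (R = 1 - 5 = -4)
n(f, T) = 1/(-4 + 6*T) (n(f, T) = 1/((5*T - 4) + T) = 1/((-4 + 5*T) + T) = 1/(-4 + 6*T))
(n(-6, -3) + L)*(-132) = (1/(2*(-2 + 3*(-3))) - 1/50)*(-132) = (1/(2*(-2 - 9)) - 1/50)*(-132) = ((½)/(-11) - 1/50)*(-132) = ((½)*(-1/11) - 1/50)*(-132) = (-1/22 - 1/50)*(-132) = -18/275*(-132) = 216/25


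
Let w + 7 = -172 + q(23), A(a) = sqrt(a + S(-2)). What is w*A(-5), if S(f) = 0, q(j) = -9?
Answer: -188*I*sqrt(5) ≈ -420.38*I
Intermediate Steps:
A(a) = sqrt(a) (A(a) = sqrt(a + 0) = sqrt(a))
w = -188 (w = -7 + (-172 - 9) = -7 - 181 = -188)
w*A(-5) = -188*I*sqrt(5)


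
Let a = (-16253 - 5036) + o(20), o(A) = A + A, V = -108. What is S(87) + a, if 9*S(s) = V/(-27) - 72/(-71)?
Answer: -13577755/639 ≈ -21248.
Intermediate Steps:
S(s) = 356/639 (S(s) = (-108/(-27) - 72/(-71))/9 = (-108*(-1/27) - 72*(-1/71))/9 = (4 + 72/71)/9 = (⅑)*(356/71) = 356/639)
o(A) = 2*A
a = -21249 (a = (-16253 - 5036) + 2*20 = -21289 + 40 = -21249)
S(87) + a = 356/639 - 21249 = -13577755/639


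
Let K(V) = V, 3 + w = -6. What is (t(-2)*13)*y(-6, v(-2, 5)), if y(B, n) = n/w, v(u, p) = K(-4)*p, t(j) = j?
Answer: -520/9 ≈ -57.778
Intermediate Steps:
w = -9 (w = -3 - 6 = -9)
v(u, p) = -4*p
y(B, n) = -n/9 (y(B, n) = n/(-9) = n*(-⅑) = -n/9)
(t(-2)*13)*y(-6, v(-2, 5)) = (-2*13)*(-(-4)*5/9) = -(-26)*(-20)/9 = -26*20/9 = -520/9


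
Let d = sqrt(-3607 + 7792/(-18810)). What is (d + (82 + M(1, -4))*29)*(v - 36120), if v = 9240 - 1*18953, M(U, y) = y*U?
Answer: -103674246 - 45833*I*sqrt(35454478895)/3135 ≈ -1.0367e+8 - 2.7528e+6*I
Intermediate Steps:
M(U, y) = U*y
v = -9713 (v = 9240 - 18953 = -9713)
d = I*sqrt(35454478895)/3135 (d = sqrt(-3607 + 7792*(-1/18810)) = sqrt(-3607 - 3896/9405) = sqrt(-33927731/9405) = I*sqrt(35454478895)/3135 ≈ 60.062*I)
(d + (82 + M(1, -4))*29)*(v - 36120) = (I*sqrt(35454478895)/3135 + (82 + 1*(-4))*29)*(-9713 - 36120) = (I*sqrt(35454478895)/3135 + (82 - 4)*29)*(-45833) = (I*sqrt(35454478895)/3135 + 78*29)*(-45833) = (I*sqrt(35454478895)/3135 + 2262)*(-45833) = (2262 + I*sqrt(35454478895)/3135)*(-45833) = -103674246 - 45833*I*sqrt(35454478895)/3135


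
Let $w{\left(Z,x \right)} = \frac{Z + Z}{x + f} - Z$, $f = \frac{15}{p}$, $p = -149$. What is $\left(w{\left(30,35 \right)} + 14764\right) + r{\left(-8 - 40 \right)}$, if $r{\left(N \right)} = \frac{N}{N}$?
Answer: $\frac{3831547}{260} \approx 14737.0$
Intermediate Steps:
$r{\left(N \right)} = 1$
$f = - \frac{15}{149}$ ($f = \frac{15}{-149} = 15 \left(- \frac{1}{149}\right) = - \frac{15}{149} \approx -0.10067$)
$w{\left(Z,x \right)} = - Z + \frac{2 Z}{- \frac{15}{149} + x}$ ($w{\left(Z,x \right)} = \frac{Z + Z}{x - \frac{15}{149}} - Z = \frac{2 Z}{- \frac{15}{149} + x} - Z = - Z + \frac{2 Z}{- \frac{15}{149} + x}$)
$\left(w{\left(30,35 \right)} + 14764\right) + r{\left(-8 - 40 \right)} = \left(\frac{30 \left(313 - 5215\right)}{-15 + 149 \cdot 35} + 14764\right) + 1 = \left(\frac{30 \left(313 - 5215\right)}{-15 + 5215} + 14764\right) + 1 = \left(30 \cdot \frac{1}{5200} \left(-4902\right) + 14764\right) + 1 = \left(- \frac{7353}{260} + 14764\right) + 1 = \frac{3831287}{260} + 1 = \frac{3831547}{260}$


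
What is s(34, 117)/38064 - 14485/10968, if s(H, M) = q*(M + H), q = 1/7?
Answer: -160743463/121766736 ≈ -1.3201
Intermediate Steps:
q = 1/7 ≈ 0.14286
s(H, M) = H/7 + M/7 (s(H, M) = (M + H)/7 = (H + M)/7 = H/7 + M/7)
s(34, 117)/38064 - 14485/10968 = ((1/7)*34 + (1/7)*117)/38064 - 14485/10968 = (34/7 + 117/7)*(1/38064) - 14485*1/10968 = (151/7)*(1/38064) - 14485/10968 = 151/266448 - 14485/10968 = -160743463/121766736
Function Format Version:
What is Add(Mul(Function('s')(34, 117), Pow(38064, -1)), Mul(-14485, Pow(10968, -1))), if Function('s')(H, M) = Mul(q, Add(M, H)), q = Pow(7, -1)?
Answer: Rational(-160743463, 121766736) ≈ -1.3201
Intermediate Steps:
q = Rational(1, 7) ≈ 0.14286
Function('s')(H, M) = Add(Mul(Rational(1, 7), H), Mul(Rational(1, 7), M)) (Function('s')(H, M) = Mul(Rational(1, 7), Add(M, H)) = Mul(Rational(1, 7), Add(H, M)) = Add(Mul(Rational(1, 7), H), Mul(Rational(1, 7), M)))
Add(Mul(Function('s')(34, 117), Pow(38064, -1)), Mul(-14485, Pow(10968, -1))) = Add(Mul(Add(Mul(Rational(1, 7), 34), Mul(Rational(1, 7), 117)), Pow(38064, -1)), Mul(-14485, Pow(10968, -1))) = Add(Mul(Add(Rational(34, 7), Rational(117, 7)), Rational(1, 38064)), Mul(-14485, Rational(1, 10968))) = Add(Mul(Rational(151, 7), Rational(1, 38064)), Rational(-14485, 10968)) = Add(Rational(151, 266448), Rational(-14485, 10968)) = Rational(-160743463, 121766736)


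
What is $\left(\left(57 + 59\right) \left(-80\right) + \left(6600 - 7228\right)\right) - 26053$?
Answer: $-35961$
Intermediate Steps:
$\left(\left(57 + 59\right) \left(-80\right) + \left(6600 - 7228\right)\right) - 26053 = \left(116 \left(-80\right) - 628\right) - 26053 = \left(-9280 - 628\right) - 26053 = -9908 - 26053 = -35961$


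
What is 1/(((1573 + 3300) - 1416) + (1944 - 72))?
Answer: 1/5329 ≈ 0.00018765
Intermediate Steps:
1/(((1573 + 3300) - 1416) + (1944 - 72)) = 1/((4873 - 1416) + 1872) = 1/(3457 + 1872) = 1/5329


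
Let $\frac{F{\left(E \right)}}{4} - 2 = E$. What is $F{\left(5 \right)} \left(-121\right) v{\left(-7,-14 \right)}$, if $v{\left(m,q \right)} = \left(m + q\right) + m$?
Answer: $94864$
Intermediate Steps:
$v{\left(m,q \right)} = q + 2 m$
$F{\left(E \right)} = 8 + 4 E$
$F{\left(5 \right)} \left(-121\right) v{\left(-7,-14 \right)} = \left(8 + 4 \cdot 5\right) \left(-121\right) \left(-14 + 2 \left(-7\right)\right) = \left(8 + 20\right) \left(-121\right) \left(-14 - 14\right) = 28 \left(-121\right) \left(-28\right) = \left(-3388\right) \left(-28\right) = 94864$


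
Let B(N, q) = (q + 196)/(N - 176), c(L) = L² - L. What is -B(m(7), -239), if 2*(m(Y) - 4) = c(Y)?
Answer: -43/151 ≈ -0.28477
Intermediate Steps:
m(Y) = 4 + Y*(-1 + Y)/2 (m(Y) = 4 + (Y*(-1 + Y))/2 = 4 + Y*(-1 + Y)/2)
B(N, q) = (196 + q)/(-176 + N)
-B(m(7), -239) = -(196 - 239)/(-176 + (4 + (½)*7*(-1 + 7))) = -(-43)/(-176 + (4 + (½)*7*6)) = -(-43)/(-176 + (4 + 21)) = -(-43)/(-176 + 25) = -(-43)/(-151) = -(-1)*(-43)/151 = -1*43/151 = -43/151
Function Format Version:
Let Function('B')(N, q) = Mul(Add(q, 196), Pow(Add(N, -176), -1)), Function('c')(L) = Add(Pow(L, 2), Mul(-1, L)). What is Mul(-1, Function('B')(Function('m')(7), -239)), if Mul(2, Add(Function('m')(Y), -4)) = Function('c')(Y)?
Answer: Rational(-43, 151) ≈ -0.28477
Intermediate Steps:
Function('m')(Y) = Add(4, Mul(Rational(1, 2), Y, Add(-1, Y))) (Function('m')(Y) = Add(4, Mul(Rational(1, 2), Mul(Y, Add(-1, Y)))) = Add(4, Mul(Rational(1, 2), Y, Add(-1, Y))))
Function('B')(N, q) = Mul(Pow(Add(-176, N), -1), Add(196, q)) (Function('B')(N, q) = Mul(Add(196, q), Pow(Add(-176, N), -1)) = Mul(Pow(Add(-176, N), -1), Add(196, q)))
Mul(-1, Function('B')(Function('m')(7), -239)) = Mul(-1, Mul(Pow(Add(-176, Add(4, Mul(Rational(1, 2), 7, Add(-1, 7)))), -1), Add(196, -239))) = Mul(-1, Mul(Pow(Add(-176, Add(4, Mul(Rational(1, 2), 7, 6))), -1), -43)) = Mul(-1, Mul(Pow(Add(-176, Add(4, 21)), -1), -43)) = Mul(-1, Mul(Pow(Add(-176, 25), -1), -43)) = Mul(-1, Mul(Pow(-151, -1), -43)) = Mul(-1, Mul(Rational(-1, 151), -43)) = Mul(-1, Rational(43, 151)) = Rational(-43, 151)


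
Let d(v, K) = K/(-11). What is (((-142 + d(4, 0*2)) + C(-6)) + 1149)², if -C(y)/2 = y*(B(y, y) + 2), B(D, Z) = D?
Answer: 919681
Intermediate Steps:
d(v, K) = -K/11 (d(v, K) = K*(-1/11) = -K/11)
C(y) = -2*y*(2 + y) (C(y) = -2*y*(y + 2) = -2*y*(2 + y))
(((-142 + d(4, 0*2)) + C(-6)) + 1149)² = (((-142 - 0*2) - 2*(-6)*(2 - 6)) + 1149)² = (((-142 - 1/11*0) - 2*(-6)*(-4)) + 1149)² = (((-142 + 0) - 48) + 1149)² = ((-142 - 48) + 1149)² = (-190 + 1149)² = 959² = 919681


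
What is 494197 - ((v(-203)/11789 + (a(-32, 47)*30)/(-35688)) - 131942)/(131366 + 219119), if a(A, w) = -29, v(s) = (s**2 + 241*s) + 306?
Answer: 12145567135152790743/24576348871420 ≈ 4.9420e+5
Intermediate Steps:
v(s) = 306 + s**2 + 241*s
494197 - ((v(-203)/11789 + (a(-32, 47)*30)/(-35688)) - 131942)/(131366 + 219119) = 494197 - (((306 + (-203)**2 + 241*(-203))/11789 - 29*30/(-35688)) - 131942)/(131366 + 219119) = 494197 - (((306 + 41209 - 48923)*(1/11789) - 870*(-1/35688)) - 131942)/350485 = 494197 - ((-7408*1/11789 + 145/5948) - 131942)/350485 = 494197 - ((-7408/11789 + 145/5948) - 131942)/350485 = 494197 - (-42353379/70120972 - 131942)/350485 = 494197 - (-9251943641003)/(70120972*350485) = 494197 - 1*(-9251943641003/24576348871420) = 494197 + 9251943641003/24576348871420 = 12145567135152790743/24576348871420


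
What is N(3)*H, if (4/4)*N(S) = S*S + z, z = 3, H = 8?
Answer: 96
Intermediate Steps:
N(S) = 3 + S² (N(S) = S*S + 3 = S² + 3 = 3 + S²)
N(3)*H = (3 + 3²)*8 = (3 + 9)*8 = 12*8 = 96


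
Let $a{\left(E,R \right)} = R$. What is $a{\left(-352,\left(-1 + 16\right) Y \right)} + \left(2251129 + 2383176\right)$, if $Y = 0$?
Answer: $4634305$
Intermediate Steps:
$a{\left(-352,\left(-1 + 16\right) Y \right)} + \left(2251129 + 2383176\right) = \left(-1 + 16\right) 0 + \left(2251129 + 2383176\right) = 15 \cdot 0 + 4634305 = 0 + 4634305 = 4634305$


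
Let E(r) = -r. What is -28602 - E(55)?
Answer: -28547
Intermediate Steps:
-28602 - E(55) = -28602 - (-1)*55 = -28602 - 1*(-55) = -28602 + 55 = -28547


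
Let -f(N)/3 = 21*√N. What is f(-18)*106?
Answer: -20034*I*√2 ≈ -28332.0*I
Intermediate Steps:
f(N) = -63*√N
f(-18)*106 = -189*I*√2*106 = -20034*I*√2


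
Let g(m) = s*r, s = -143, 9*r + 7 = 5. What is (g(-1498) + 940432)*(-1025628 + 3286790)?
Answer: 19138868610188/9 ≈ 2.1265e+12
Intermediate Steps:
r = -2/9 (r = -7/9 + (1/9)*5 = -7/9 + 5/9 = -2/9 ≈ -0.22222)
g(m) = 286/9 (g(m) = -143*(-2/9) = 286/9)
(g(-1498) + 940432)*(-1025628 + 3286790) = (286/9 + 940432)*(-1025628 + 3286790) = (8464174/9)*2261162 = 19138868610188/9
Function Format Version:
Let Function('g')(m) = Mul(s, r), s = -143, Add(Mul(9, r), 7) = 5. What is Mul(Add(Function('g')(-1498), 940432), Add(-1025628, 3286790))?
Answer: Rational(19138868610188, 9) ≈ 2.1265e+12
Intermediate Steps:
r = Rational(-2, 9) (r = Add(Rational(-7, 9), Mul(Rational(1, 9), 5)) = Add(Rational(-7, 9), Rational(5, 9)) = Rational(-2, 9) ≈ -0.22222)
Function('g')(m) = Rational(286, 9) (Function('g')(m) = Mul(-143, Rational(-2, 9)) = Rational(286, 9))
Mul(Add(Function('g')(-1498), 940432), Add(-1025628, 3286790)) = Mul(Add(Rational(286, 9), 940432), Add(-1025628, 3286790)) = Mul(Rational(8464174, 9), 2261162) = Rational(19138868610188, 9)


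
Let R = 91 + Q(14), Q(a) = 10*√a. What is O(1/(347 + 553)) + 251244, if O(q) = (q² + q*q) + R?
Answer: 101790675001/405000 + 10*√14 ≈ 2.5137e+5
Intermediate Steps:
R = 91 + 10*√14 ≈ 128.42
O(q) = 91 + 2*q² + 10*√14 (O(q) = (q² + q*q) + (91 + 10*√14) = (q² + q²) + (91 + 10*√14) = 2*q² + (91 + 10*√14) = 91 + 2*q² + 10*√14)
O(1/(347 + 553)) + 251244 = (91 + 2*(1/(347 + 553))² + 10*√14) + 251244 = (91 + 2*(1/900)² + 10*√14) + 251244 = (91 + 2*(1/810000) + 10*√14) + 251244 = (91 + 1/405000 + 10*√14) + 251244 = (36855001/405000 + 10*√14) + 251244 = 101790675001/405000 + 10*√14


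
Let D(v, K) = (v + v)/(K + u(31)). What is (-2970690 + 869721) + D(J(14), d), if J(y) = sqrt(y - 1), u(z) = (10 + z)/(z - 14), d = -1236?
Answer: -2100969 - 34*sqrt(13)/20971 ≈ -2.1010e+6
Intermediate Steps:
u(z) = (10 + z)/(-14 + z)
J(y) = sqrt(-1 + y)
D(v, K) = 2*v/(41/17 + K) (D(v, K) = (v + v)/(K + (10 + 31)/(-14 + 31)) = (2*v)/(K + 41/17) = (2*v)/(41/17 + K) = 2*v/(41/17 + K))
(-2970690 + 869721) + D(J(14), d) = (-2970690 + 869721) + 34*sqrt(-1 + 14)/(41 + 17*(-1236)) = -2100969 + 34*sqrt(13)/(41 - 21012) = -2100969 + 34*sqrt(13)/(-20971) = -2100969 + 34*sqrt(13)*(-1/20971) = -2100969 - 34*sqrt(13)/20971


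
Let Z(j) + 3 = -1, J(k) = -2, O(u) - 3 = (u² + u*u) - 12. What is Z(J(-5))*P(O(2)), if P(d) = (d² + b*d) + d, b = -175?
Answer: -700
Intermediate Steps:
O(u) = -9 + 2*u² (O(u) = 3 + ((u² + u*u) - 12) = 3 + ((u² + u²) - 12) = 3 + (2*u² - 12) = 3 + (-12 + 2*u²) = -9 + 2*u²)
Z(j) = -4 (Z(j) = -3 - 1 = -4)
P(d) = d² - 174*d (P(d) = (d² - 175*d) + d = d² - 174*d)
Z(J(-5))*P(O(2)) = -4*(-9 + 2*2²)*(-174 + (-9 + 2*2²)) = -4*(-9 + 2*4)*(-174 + (-9 + 2*4)) = -4*(-9 + 8)*(-174 + (-9 + 8)) = -(-4)*(-174 - 1) = -(-4)*(-175) = -4*175 = -700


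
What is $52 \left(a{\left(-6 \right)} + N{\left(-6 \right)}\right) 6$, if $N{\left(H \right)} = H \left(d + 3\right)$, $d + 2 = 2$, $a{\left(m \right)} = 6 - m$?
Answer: $-1872$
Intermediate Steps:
$d = 0$ ($d = -2 + 2 = 0$)
$N{\left(H \right)} = 3 H$ ($N{\left(H \right)} = H \left(0 + 3\right) = H 3 = 3 H$)
$52 \left(a{\left(-6 \right)} + N{\left(-6 \right)}\right) 6 = 52 \left(\left(6 - -6\right) + 3 \left(-6\right)\right) 6 = 52 \left(\left(6 + 6\right) - 18\right) 6 = 52 \left(12 - 18\right) 6 = 52 \left(-6\right) 6 = \left(-312\right) 6 = -1872$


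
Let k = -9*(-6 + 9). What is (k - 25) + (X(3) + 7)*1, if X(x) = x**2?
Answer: -36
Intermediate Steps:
k = -27 (k = -9*3 = -27)
(k - 25) + (X(3) + 7)*1 = (-27 - 25) + (3**2 + 7)*1 = -52 + (9 + 7)*1 = -52 + 16*1 = -52 + 16 = -36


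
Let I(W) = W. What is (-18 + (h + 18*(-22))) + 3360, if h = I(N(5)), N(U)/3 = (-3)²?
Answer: 2973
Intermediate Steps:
N(U) = 27 (N(U) = 3*(-3)² = 3*9 = 27)
h = 27
(-18 + (h + 18*(-22))) + 3360 = (-18 + (27 + 18*(-22))) + 3360 = (-18 + (27 - 396)) + 3360 = (-18 - 369) + 3360 = -387 + 3360 = 2973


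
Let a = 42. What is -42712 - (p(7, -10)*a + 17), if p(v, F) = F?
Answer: -42309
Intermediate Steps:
-42712 - (p(7, -10)*a + 17) = -42712 - (-10*42 + 17) = -42712 - (-420 + 17) = -42712 - 1*(-403) = -42712 + 403 = -42309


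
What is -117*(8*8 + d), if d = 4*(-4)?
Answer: -5616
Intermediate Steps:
d = -16
-117*(8*8 + d) = -117*(8*8 - 16) = -117*(64 - 16) = -117*48 = -5616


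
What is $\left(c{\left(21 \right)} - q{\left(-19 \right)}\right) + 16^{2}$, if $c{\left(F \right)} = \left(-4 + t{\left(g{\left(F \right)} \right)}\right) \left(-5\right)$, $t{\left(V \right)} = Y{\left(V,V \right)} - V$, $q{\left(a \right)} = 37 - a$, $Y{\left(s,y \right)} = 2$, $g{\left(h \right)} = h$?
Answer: $315$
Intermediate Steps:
$t{\left(V \right)} = 2 - V$
$c{\left(F \right)} = 10 + 5 F$ ($c{\left(F \right)} = \left(-4 - \left(-2 + F\right)\right) \left(-5\right) = \left(-2 - F\right) \left(-5\right) = 10 + 5 F$)
$\left(c{\left(21 \right)} - q{\left(-19 \right)}\right) + 16^{2} = \left(\left(10 + 5 \cdot 21\right) - \left(37 - -19\right)\right) + 16^{2} = \left(\left(10 + 105\right) - \left(37 + 19\right)\right) + 256 = \left(115 - 56\right) + 256 = 59 + 256 = 315$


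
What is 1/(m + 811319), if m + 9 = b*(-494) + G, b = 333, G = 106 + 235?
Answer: 1/647149 ≈ 1.5452e-6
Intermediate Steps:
G = 341
m = -164170 (m = -9 + (333*(-494) + 341) = -9 + (-164502 + 341) = -9 - 164161 = -164170)
1/(m + 811319) = 1/(-164170 + 811319) = 1/647149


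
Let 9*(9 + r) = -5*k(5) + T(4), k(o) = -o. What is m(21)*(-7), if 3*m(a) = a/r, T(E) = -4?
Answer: 147/20 ≈ 7.3500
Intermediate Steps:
r = -20/3 (r = -9 + (-(-5)*5 - 4)/9 = -9 + (-5*(-5) - 4)/9 = -9 + (25 - 4)/9 = -9 + (1/9)*21 = -9 + 7/3 = -20/3 ≈ -6.6667)
m(a) = -a/20 (m(a) = (a/(-20/3))/3 = (a*(-3/20))/3 = (-3*a/20)/3 = -a/20)
m(21)*(-7) = -1/20*21*(-7) = -21/20*(-7) = 147/20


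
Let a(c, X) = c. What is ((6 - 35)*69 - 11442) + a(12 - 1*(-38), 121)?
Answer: -13393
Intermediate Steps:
((6 - 35)*69 - 11442) + a(12 - 1*(-38), 121) = ((6 - 35)*69 - 11442) + (12 - 1*(-38)) = (-29*69 - 11442) + (12 + 38) = (-2001 - 11442) + 50 = -13443 + 50 = -13393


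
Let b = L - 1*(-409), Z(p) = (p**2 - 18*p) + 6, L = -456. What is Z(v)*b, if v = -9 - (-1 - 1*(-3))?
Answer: -15275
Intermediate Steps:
v = -11 (v = -9 - (-1 + 3) = -9 - 1*2 = -9 - 2 = -11)
Z(p) = 6 + p**2 - 18*p
b = -47 (b = -456 - 1*(-409) = -456 + 409 = -47)
Z(v)*b = (6 + (-11)**2 - 18*(-11))*(-47) = (6 + 121 + 198)*(-47) = 325*(-47) = -15275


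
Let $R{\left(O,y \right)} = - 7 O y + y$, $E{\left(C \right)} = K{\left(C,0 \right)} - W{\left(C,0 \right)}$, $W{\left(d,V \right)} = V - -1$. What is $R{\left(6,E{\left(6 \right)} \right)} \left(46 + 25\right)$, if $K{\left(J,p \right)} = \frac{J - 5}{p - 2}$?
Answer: $\frac{8733}{2} \approx 4366.5$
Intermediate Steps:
$K{\left(J,p \right)} = \frac{-5 + J}{-2 + p}$
$W{\left(d,V \right)} = 1 + V$ ($W{\left(d,V \right)} = V + 1 = 1 + V$)
$E{\left(C \right)} = \frac{3}{2} - \frac{C}{2}$ ($E{\left(C \right)} = \frac{-5 + C}{-2 + 0} - \left(1 + 0\right) = \frac{-5 + C}{-2} - 1 = - \frac{-5 + C}{2} - 1 = \left(\frac{5}{2} - \frac{C}{2}\right) - 1 = \frac{3}{2} - \frac{C}{2}$)
$R{\left(O,y \right)} = y - 7 O y$ ($R{\left(O,y \right)} = - 7 O y + y = y - 7 O y$)
$R{\left(6,E{\left(6 \right)} \right)} \left(46 + 25\right) = \left(\frac{3}{2} - 3\right) \left(1 - 42\right) \left(46 + 25\right) = \left(\frac{3}{2} - 3\right) \left(1 - 42\right) 71 = \left(- \frac{3}{2}\right) \left(-41\right) 71 = \frac{123}{2} \cdot 71 = \frac{8733}{2}$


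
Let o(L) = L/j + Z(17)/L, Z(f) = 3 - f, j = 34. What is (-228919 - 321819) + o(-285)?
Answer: -5336731969/9690 ≈ -5.5075e+5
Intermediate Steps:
o(L) = -14/L + L/34 (o(L) = L/34 + (3 - 1*17)/L = L*(1/34) + (3 - 17)/L = L/34 - 14/L = -14/L + L/34)
(-228919 - 321819) + o(-285) = (-228919 - 321819) + (-14/(-285) + (1/34)*(-285)) = -550738 + (-14*(-1/285) - 285/34) = -550738 + (14/285 - 285/34) = -550738 - 80749/9690 = -5336731969/9690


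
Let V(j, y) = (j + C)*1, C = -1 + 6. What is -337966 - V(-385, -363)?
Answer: -337586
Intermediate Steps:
C = 5
V(j, y) = 5 + j (V(j, y) = (j + 5)*1 = (5 + j)*1 = 5 + j)
-337966 - V(-385, -363) = -337966 - (5 - 385) = -337966 - 1*(-380) = -337966 + 380 = -337586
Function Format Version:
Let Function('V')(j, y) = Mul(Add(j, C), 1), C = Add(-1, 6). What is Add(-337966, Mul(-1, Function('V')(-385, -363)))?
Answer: -337586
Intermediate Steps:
C = 5
Function('V')(j, y) = Add(5, j) (Function('V')(j, y) = Mul(Add(j, 5), 1) = Mul(Add(5, j), 1) = Add(5, j))
Add(-337966, Mul(-1, Function('V')(-385, -363))) = Add(-337966, Mul(-1, Add(5, -385))) = Add(-337966, Mul(-1, -380)) = Add(-337966, 380) = -337586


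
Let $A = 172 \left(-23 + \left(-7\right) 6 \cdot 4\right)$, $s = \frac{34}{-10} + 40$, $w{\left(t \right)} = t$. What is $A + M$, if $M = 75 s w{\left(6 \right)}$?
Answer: $-16382$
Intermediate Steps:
$s = \frac{183}{5}$ ($s = 34 \left(- \frac{1}{10}\right) + 40 = - \frac{17}{5} + 40 = \frac{183}{5} \approx 36.6$)
$M = 16470$ ($M = 75 \cdot \frac{183}{5} \cdot 6 = 2745 \cdot 6 = 16470$)
$A = -32852$ ($A = 172 \left(-23 - 168\right) = 172 \left(-191\right) = -32852$)
$A + M = -32852 + 16470 = -16382$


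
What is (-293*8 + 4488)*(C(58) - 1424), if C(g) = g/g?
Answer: -3050912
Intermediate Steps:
C(g) = 1
(-293*8 + 4488)*(C(58) - 1424) = (-293*8 + 4488)*(1 - 1424) = (-2344 + 4488)*(-1423) = 2144*(-1423) = -3050912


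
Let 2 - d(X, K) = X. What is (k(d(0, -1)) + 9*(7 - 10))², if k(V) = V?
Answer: 625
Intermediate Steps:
d(X, K) = 2 - X
(k(d(0, -1)) + 9*(7 - 10))² = ((2 - 1*0) + 9*(7 - 10))² = ((2 + 0) + 9*(-3))² = (2 - 27)² = (-25)² = 625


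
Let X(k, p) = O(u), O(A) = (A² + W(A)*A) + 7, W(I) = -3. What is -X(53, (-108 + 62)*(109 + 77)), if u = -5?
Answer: -47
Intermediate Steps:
O(A) = 7 + A² - 3*A (O(A) = (A² - 3*A) + 7 = 7 + A² - 3*A)
X(k, p) = 47 (X(k, p) = 7 + (-5)² - 3*(-5) = 7 + 25 + 15 = 47)
-X(53, (-108 + 62)*(109 + 77)) = -1*47 = -47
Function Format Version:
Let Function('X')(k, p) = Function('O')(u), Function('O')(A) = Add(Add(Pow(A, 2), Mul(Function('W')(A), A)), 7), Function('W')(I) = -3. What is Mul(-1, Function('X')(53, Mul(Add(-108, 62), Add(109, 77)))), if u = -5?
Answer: -47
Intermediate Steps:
Function('O')(A) = Add(7, Pow(A, 2), Mul(-3, A)) (Function('O')(A) = Add(Add(Pow(A, 2), Mul(-3, A)), 7) = Add(7, Pow(A, 2), Mul(-3, A)))
Function('X')(k, p) = 47 (Function('X')(k, p) = Add(7, Pow(-5, 2), Mul(-3, -5)) = Add(7, 25, 15) = 47)
Mul(-1, Function('X')(53, Mul(Add(-108, 62), Add(109, 77)))) = Mul(-1, 47) = -47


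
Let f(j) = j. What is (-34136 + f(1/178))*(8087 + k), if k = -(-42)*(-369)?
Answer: 45030770077/178 ≈ 2.5298e+8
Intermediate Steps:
k = -15498 (k = -1*15498 = -15498)
(-34136 + f(1/178))*(8087 + k) = (-34136 + 1/178)*(8087 - 15498) = (-34136 + 1/178)*(-7411) = -6076207/178*(-7411) = 45030770077/178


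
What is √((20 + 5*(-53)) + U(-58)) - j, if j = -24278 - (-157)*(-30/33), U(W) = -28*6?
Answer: 268628/11 + I*√413 ≈ 24421.0 + 20.322*I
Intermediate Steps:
U(W) = -168
j = -268628/11 (j = -24278 - (-157)*(-30*1/33) = -24278 - (-157)*(-10)/11 = -24278 - 1*1570/11 = -24278 - 1570/11 = -268628/11 ≈ -24421.)
√((20 + 5*(-53)) + U(-58)) - j = √((20 + 5*(-53)) - 168) - 1*(-268628/11) = √((20 - 265) - 168) + 268628/11 = √(-245 - 168) + 268628/11 = √(-413) + 268628/11 = I*√413 + 268628/11 = 268628/11 + I*√413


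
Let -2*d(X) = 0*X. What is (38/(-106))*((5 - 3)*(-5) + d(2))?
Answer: 190/53 ≈ 3.5849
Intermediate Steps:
d(X) = 0 (d(X) = -0*X = -1/2*0 = 0)
(38/(-106))*((5 - 3)*(-5) + d(2)) = (38/(-106))*((5 - 3)*(-5) + 0) = (38*(-1/106))*(2*(-5) + 0) = -19*(-10 + 0)/53 = -19/53*(-10) = 190/53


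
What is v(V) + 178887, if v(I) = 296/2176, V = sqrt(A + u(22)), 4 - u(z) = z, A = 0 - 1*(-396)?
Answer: 48657301/272 ≈ 1.7889e+5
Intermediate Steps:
A = 396 (A = 0 + 396 = 396)
u(z) = 4 - z
V = 3*sqrt(42) (V = sqrt(396 + (4 - 1*22)) = sqrt(396 + (4 - 22)) = sqrt(396 - 18) = sqrt(378) = 3*sqrt(42) ≈ 19.442)
v(I) = 37/272 (v(I) = 296*(1/2176) = 37/272)
v(V) + 178887 = 37/272 + 178887 = 48657301/272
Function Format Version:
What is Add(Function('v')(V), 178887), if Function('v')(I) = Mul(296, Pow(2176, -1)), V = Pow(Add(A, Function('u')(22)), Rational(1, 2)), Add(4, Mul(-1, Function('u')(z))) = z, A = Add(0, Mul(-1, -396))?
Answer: Rational(48657301, 272) ≈ 1.7889e+5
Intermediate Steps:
A = 396 (A = Add(0, 396) = 396)
Function('u')(z) = Add(4, Mul(-1, z))
V = Mul(3, Pow(42, Rational(1, 2))) (V = Pow(Add(396, Add(4, Mul(-1, 22))), Rational(1, 2)) = Pow(Add(396, Add(4, -22)), Rational(1, 2)) = Pow(Add(396, -18), Rational(1, 2)) = Pow(378, Rational(1, 2)) = Mul(3, Pow(42, Rational(1, 2))) ≈ 19.442)
Function('v')(I) = Rational(37, 272) (Function('v')(I) = Mul(296, Rational(1, 2176)) = Rational(37, 272))
Add(Function('v')(V), 178887) = Add(Rational(37, 272), 178887) = Rational(48657301, 272)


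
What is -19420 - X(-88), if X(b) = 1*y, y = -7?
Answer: -19413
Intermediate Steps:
X(b) = -7 (X(b) = 1*(-7) = -7)
-19420 - X(-88) = -19420 - 1*(-7) = -19420 + 7 = -19413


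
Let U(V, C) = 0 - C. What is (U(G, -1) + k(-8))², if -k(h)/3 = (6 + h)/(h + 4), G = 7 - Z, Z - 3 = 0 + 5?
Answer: ¼ ≈ 0.25000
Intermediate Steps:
Z = 8 (Z = 3 + (0 + 5) = 3 + 5 = 8)
G = -1 (G = 7 - 1*8 = 7 - 8 = -1)
k(h) = -3*(6 + h)/(4 + h) (k(h) = -3*(6 + h)/(h + 4) = -3*(6 + h)/(4 + h))
U(V, C) = -C
(U(G, -1) + k(-8))² = (-1*(-1) + 3*(-6 - 1*(-8))/(4 - 8))² = (1 + 3*(-6 + 8)/(-4))² = (1 + 3*(-¼)*2)² = (1 - 3/2)² = (-½)² = ¼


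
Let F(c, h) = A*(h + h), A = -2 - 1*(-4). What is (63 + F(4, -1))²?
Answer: 3481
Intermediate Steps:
A = 2 (A = -2 + 4 = 2)
F(c, h) = 4*h (F(c, h) = 2*(h + h) = 2*(2*h) = 4*h)
(63 + F(4, -1))² = (63 + 4*(-1))² = (63 - 4)² = 59² = 3481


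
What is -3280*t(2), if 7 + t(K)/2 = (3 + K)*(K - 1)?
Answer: 13120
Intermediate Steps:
t(K) = -14 + 2*(-1 + K)*(3 + K) (t(K) = -14 + 2*((3 + K)*(K - 1)) = -14 + 2*((3 + K)*(-1 + K)) = -14 + 2*((-1 + K)*(3 + K)) = -14 + 2*(-1 + K)*(3 + K))
-3280*t(2) = -3280*(-20 + 2*2² + 4*2) = -3280*(-20 + 2*4 + 8) = -3280*(-20 + 8 + 8) = -3280*(-4) = 13120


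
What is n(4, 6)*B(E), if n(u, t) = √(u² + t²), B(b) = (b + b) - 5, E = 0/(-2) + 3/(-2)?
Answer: -16*√13 ≈ -57.689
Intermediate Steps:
E = -3/2 (E = 0*(-½) + 3*(-½) = 0 - 3/2 = -3/2 ≈ -1.5000)
B(b) = -5 + 2*b (B(b) = 2*b - 5 = -5 + 2*b)
n(u, t) = √(t² + u²)
n(4, 6)*B(E) = √(6² + 4²)*(-5 + 2*(-3/2)) = √(36 + 16)*(-5 - 3) = √52*(-8) = (2*√13)*(-8) = -16*√13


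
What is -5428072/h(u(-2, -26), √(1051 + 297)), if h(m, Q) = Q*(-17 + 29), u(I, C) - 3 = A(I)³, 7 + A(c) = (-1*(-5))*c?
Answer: -678509*√337/1011 ≈ -12320.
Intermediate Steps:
A(c) = -7 + 5*c (A(c) = -7 + (-1*(-5))*c = -7 + 5*c)
u(I, C) = 3 + (-7 + 5*I)³
h(m, Q) = 12*Q (h(m, Q) = Q*12 = 12*Q)
-5428072/h(u(-2, -26), √(1051 + 297)) = -5428072*1/(12*√(1051 + 297)) = -5428072*√337/8088 = -678509*√337/1011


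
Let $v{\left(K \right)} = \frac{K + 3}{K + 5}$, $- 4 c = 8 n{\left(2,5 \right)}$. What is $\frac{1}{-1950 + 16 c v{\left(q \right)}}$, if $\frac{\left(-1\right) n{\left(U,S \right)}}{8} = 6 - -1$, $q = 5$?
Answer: $- \frac{5}{2582} \approx -0.0019365$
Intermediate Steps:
$n{\left(U,S \right)} = -56$ ($n{\left(U,S \right)} = - 8 \left(6 - -1\right) = - 8 \left(6 + 1\right) = \left(-8\right) 7 = -56$)
$c = 112$ ($c = - \frac{8 \left(-56\right)}{4} = \left(- \frac{1}{4}\right) \left(-448\right) = 112$)
$v{\left(K \right)} = \frac{3 + K}{5 + K}$
$\frac{1}{-1950 + 16 c v{\left(q \right)}} = \frac{1}{-1950 + 16 \cdot 112 \frac{3 + 5}{5 + 5}} = \frac{1}{-1950 + 1792 \cdot \frac{1}{10} \cdot 8} = \frac{1}{-1950 + 1792 \cdot \frac{4}{5}} = \frac{1}{-1950 + \frac{7168}{5}} = \frac{1}{- \frac{2582}{5}} = - \frac{5}{2582}$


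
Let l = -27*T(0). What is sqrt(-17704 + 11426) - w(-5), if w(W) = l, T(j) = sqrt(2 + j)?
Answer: 27*sqrt(2) + I*sqrt(6278) ≈ 38.184 + 79.234*I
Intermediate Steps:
l = -27*sqrt(2) (l = -27*sqrt(2 + 0) = -27*sqrt(2) ≈ -38.184)
w(W) = -27*sqrt(2)
sqrt(-17704 + 11426) - w(-5) = sqrt(-17704 + 11426) - (-27)*sqrt(2) = sqrt(-6278) + 27*sqrt(2) = I*sqrt(6278) + 27*sqrt(2) = 27*sqrt(2) + I*sqrt(6278)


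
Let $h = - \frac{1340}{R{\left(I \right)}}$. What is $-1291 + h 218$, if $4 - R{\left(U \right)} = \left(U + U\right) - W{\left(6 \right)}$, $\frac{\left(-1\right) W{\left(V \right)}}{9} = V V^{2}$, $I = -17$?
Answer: $- \frac{1084263}{953} \approx -1137.7$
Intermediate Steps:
$W{\left(V \right)} = - 9 V^{3}$ ($W{\left(V \right)} = - 9 V V^{2} = - 9 V^{3}$)
$R{\left(U \right)} = -1940 - 2 U$ ($R{\left(U \right)} = 4 - \left(\left(U + U\right) - - 9 \cdot 6^{3}\right) = 4 - \left(2 U - \left(-9\right) 216\right) = 4 - \left(2 U - -1944\right) = 4 - \left(2 U + 1944\right) = 4 - \left(1944 + 2 U\right) = -1940 - 2 U$)
$h = \frac{670}{953}$ ($h = - \frac{1340}{-1940 - -34} = - \frac{1340}{-1940 + 34} = - \frac{1340}{-1906} = \left(-1340\right) \left(- \frac{1}{1906}\right) = \frac{670}{953} \approx 0.70304$)
$-1291 + h 218 = -1291 + \frac{670}{953} \cdot 218 = -1291 + \frac{146060}{953} = - \frac{1084263}{953}$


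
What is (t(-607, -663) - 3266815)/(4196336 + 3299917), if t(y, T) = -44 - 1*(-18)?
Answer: -1088947/2498751 ≈ -0.43580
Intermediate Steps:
t(y, T) = -26 (t(y, T) = -44 + 18 = -26)
(t(-607, -663) - 3266815)/(4196336 + 3299917) = (-26 - 3266815)/(4196336 + 3299917) = -3266841/7496253 = -3266841*1/7496253 = -1088947/2498751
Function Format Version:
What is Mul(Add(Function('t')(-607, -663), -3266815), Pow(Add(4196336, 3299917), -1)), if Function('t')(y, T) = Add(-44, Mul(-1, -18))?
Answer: Rational(-1088947, 2498751) ≈ -0.43580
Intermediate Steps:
Function('t')(y, T) = -26 (Function('t')(y, T) = Add(-44, 18) = -26)
Mul(Add(Function('t')(-607, -663), -3266815), Pow(Add(4196336, 3299917), -1)) = Mul(Add(-26, -3266815), Pow(Add(4196336, 3299917), -1)) = Mul(-3266841, Pow(7496253, -1)) = Mul(-3266841, Rational(1, 7496253)) = Rational(-1088947, 2498751)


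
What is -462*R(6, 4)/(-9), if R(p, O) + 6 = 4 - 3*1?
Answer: -770/3 ≈ -256.67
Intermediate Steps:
R(p, O) = -5 (R(p, O) = -6 + (4 - 3*1) = -6 + (4 - 3) = -6 + 1 = -5)
-462*R(6, 4)/(-9) = -462*(-5/(-9)) = -462*(-5*(-⅑)) = -462*5/9 = -66*35/9 = -770/3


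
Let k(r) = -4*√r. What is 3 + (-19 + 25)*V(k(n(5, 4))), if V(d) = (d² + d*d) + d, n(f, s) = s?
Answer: 723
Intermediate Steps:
V(d) = d + 2*d² (V(d) = (d² + d²) + d = 2*d² + d = d + 2*d²)
3 + (-19 + 25)*V(k(n(5, 4))) = 3 + (-19 + 25)*((-4*√4)*(1 + 2*(-4*√4))) = 3 + 6*((-4*2)*(1 + 2*(-4*2))) = 3 + 6*(-8*(1 + 2*(-8))) = 3 + 6*(-8*(1 - 16)) = 3 + 6*(-8*(-15)) = 3 + 6*120 = 3 + 720 = 723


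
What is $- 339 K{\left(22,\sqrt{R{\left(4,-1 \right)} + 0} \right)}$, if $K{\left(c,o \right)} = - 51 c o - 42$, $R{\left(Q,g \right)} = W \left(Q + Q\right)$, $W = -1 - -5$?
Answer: $14238 + 1521432 \sqrt{2} \approx 2.1659 \cdot 10^{6}$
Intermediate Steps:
$W = 4$ ($W = -1 + 5 = 4$)
$R{\left(Q,g \right)} = 8 Q$ ($R{\left(Q,g \right)} = 4 \left(Q + Q\right) = 4 \cdot 2 Q = 8 Q$)
$K{\left(c,o \right)} = -42 - 51 c o$ ($K{\left(c,o \right)} = - 51 c o - 42 = -42 - 51 c o$)
$- 339 K{\left(22,\sqrt{R{\left(4,-1 \right)} + 0} \right)} = - 339 \left(-42 - 1122 \sqrt{8 \cdot 4 + 0}\right) = - 339 \left(-42 - 1122 \sqrt{32 + 0}\right) = - 339 \left(-42 - 1122 \sqrt{32}\right) = - 339 \left(-42 - 1122 \cdot 4 \sqrt{2}\right) = - 339 \left(-42 - 4488 \sqrt{2}\right) = 14238 + 1521432 \sqrt{2}$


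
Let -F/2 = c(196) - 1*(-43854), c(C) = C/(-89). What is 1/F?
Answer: -89/7805620 ≈ -1.1402e-5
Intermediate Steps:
c(C) = -C/89 (c(C) = C*(-1/89) = -C/89)
F = -7805620/89 (F = -2*(-1/89*196 - 1*(-43854)) = -2*(-196/89 + 43854) = -2*3902810/89 = -7805620/89 ≈ -87704.)
1/F = 1/(-7805620/89) = -89/7805620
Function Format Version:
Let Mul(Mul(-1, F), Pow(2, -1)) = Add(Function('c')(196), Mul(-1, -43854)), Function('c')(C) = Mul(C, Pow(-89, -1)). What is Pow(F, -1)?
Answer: Rational(-89, 7805620) ≈ -1.1402e-5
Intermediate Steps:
Function('c')(C) = Mul(Rational(-1, 89), C) (Function('c')(C) = Mul(C, Rational(-1, 89)) = Mul(Rational(-1, 89), C))
F = Rational(-7805620, 89) (F = Mul(-2, Add(Mul(Rational(-1, 89), 196), Mul(-1, -43854))) = Mul(-2, Add(Rational(-196, 89), 43854)) = Mul(-2, Rational(3902810, 89)) = Rational(-7805620, 89) ≈ -87704.)
Pow(F, -1) = Pow(Rational(-7805620, 89), -1) = Rational(-89, 7805620)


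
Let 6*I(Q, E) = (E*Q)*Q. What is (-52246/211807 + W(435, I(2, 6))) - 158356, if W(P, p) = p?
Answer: -33540114310/211807 ≈ -1.5835e+5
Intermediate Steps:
I(Q, E) = E*Q²/6 (I(Q, E) = ((E*Q)*Q)/6 = (E*Q²)/6 = E*Q²/6)
(-52246/211807 + W(435, I(2, 6))) - 158356 = (-52246/211807 + (⅙)*6*2²) - 158356 = (-52246*1/211807 + (⅙)*6*4) - 158356 = (-52246/211807 + 4) - 158356 = 794982/211807 - 158356 = -33540114310/211807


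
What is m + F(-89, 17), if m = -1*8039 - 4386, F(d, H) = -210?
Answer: -12635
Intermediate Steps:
m = -12425 (m = -8039 - 4386 = -12425)
m + F(-89, 17) = -12425 - 210 = -12635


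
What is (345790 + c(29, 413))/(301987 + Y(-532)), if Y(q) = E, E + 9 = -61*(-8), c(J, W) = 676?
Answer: 173233/151233 ≈ 1.1455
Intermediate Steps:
E = 479 (E = -9 - 61*(-8) = -9 + 488 = 479)
Y(q) = 479
(345790 + c(29, 413))/(301987 + Y(-532)) = (345790 + 676)/(301987 + 479) = 346466/302466 = 346466*(1/302466) = 173233/151233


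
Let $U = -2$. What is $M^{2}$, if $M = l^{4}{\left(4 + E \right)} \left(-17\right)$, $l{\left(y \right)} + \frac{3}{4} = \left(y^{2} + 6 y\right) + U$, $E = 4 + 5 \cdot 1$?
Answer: $\frac{239913315479711977229282209}{65536} \approx 3.6608 \cdot 10^{21}$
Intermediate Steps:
$E = 9$ ($E = 4 + 5 = 9$)
$l{\left(y \right)} = - \frac{11}{4} + y^{2} + 6 y$ ($l{\left(y \right)} = - \frac{3}{4} - \left(2 - y^{2} - 6 y\right) = - \frac{3}{4} + \left(-2 + y^{2} + 6 y\right) = - \frac{11}{4} + y^{2} + 6 y$)
$M = - \frac{15489135401297}{256}$ ($M = \left(- \frac{11}{4} + \left(4 + 9\right)^{2} + 6 \left(4 + 9\right)\right)^{4} \left(-17\right) = \left(- \frac{11}{4} + 13^{2} + 6 \cdot 13\right)^{4} \left(-17\right) = \left(- \frac{11}{4} + 169 + 78\right)^{4} \left(-17\right) = \left(\frac{977}{4}\right)^{4} \left(-17\right) = \frac{911125611841}{256} \left(-17\right) = - \frac{15489135401297}{256} \approx -6.0504 \cdot 10^{10}$)
$M^{2} = \left(- \frac{15489135401297}{256}\right)^{2} = \frac{239913315479711977229282209}{65536}$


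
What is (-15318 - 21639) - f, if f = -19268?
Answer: -17689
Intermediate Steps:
(-15318 - 21639) - f = (-15318 - 21639) - 1*(-19268) = -36957 + 19268 = -17689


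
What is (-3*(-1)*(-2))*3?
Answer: -18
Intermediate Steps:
(-3*(-1)*(-2))*3 = (3*(-2))*3 = -6*3 = -18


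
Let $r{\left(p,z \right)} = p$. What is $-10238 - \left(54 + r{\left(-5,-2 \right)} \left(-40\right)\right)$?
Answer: $-10492$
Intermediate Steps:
$-10238 - \left(54 + r{\left(-5,-2 \right)} \left(-40\right)\right) = -10238 - \left(54 - -200\right) = -10238 - \left(54 + 200\right) = -10238 - 254 = -10492$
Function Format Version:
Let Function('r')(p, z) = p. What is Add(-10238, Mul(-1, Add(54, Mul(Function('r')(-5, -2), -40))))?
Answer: -10492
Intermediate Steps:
Add(-10238, Mul(-1, Add(54, Mul(Function('r')(-5, -2), -40)))) = Add(-10238, Mul(-1, Add(54, Mul(-5, -40)))) = Add(-10238, Mul(-1, Add(54, 200))) = Add(-10238, Mul(-1, 254)) = Add(-10238, -254) = -10492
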